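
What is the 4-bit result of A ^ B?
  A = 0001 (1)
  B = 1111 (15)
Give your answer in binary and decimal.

Apply ^ to each column (1 where bits differ):
  0001
^ 1111
------
  1110

Answer: 1110 (14)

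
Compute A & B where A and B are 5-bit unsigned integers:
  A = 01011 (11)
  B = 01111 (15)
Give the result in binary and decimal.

Apply & to each column (1 only where both bits are 1):
  01011
& 01111
-------
  01011

Answer: 01011 (11)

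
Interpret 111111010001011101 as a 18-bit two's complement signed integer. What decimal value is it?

MSB is 1, so the value is negative. Find the magnitude:
1. Invert bits:  000000101110100010
2. Add 1:        000000101110100011  = 2979
3. Apply sign:   -2979

Answer: -2979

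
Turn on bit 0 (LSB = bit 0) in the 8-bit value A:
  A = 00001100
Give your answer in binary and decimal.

Mask = 1 << 0 = 00000001
Bit 0 of A is 0, so OR-ing with the mask flips it to 1.
  00001100
| 00000001
----------
  00001101

Answer: 00001101 (13)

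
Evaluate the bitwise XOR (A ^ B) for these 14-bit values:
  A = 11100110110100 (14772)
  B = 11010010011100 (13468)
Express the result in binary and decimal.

Apply ^ to each column (1 where bits differ):
  11100110110100
^ 11010010011100
----------------
  00110100101000

Answer: 00110100101000 (3368)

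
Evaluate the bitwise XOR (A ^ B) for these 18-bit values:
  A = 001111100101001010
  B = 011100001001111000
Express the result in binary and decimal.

Apply ^ to each column (1 where bits differ):
  001111100101001010
^ 011100001001111000
--------------------
  010011101100110010

Answer: 010011101100110010 (80690)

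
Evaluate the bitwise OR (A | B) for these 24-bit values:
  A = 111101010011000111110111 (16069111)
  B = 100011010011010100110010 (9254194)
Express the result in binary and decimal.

Apply | to each column (1 where either bit is 1):
  111101010011000111110111
| 100011010011010100110010
--------------------------
  111111010011010111110111

Answer: 111111010011010111110111 (16594423)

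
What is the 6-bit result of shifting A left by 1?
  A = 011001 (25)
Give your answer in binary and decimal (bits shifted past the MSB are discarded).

Shift left by 1: drop the top 1 bit(s), append 1 zero(s) on the right.
  011001  ->  discard [0], keep [11001], append 0
= 110010

Answer: 110010 (50)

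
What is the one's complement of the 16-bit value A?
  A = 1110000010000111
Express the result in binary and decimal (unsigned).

Flip each bit (0->1, 1->0):
  1110000010000111
  0001111101111000

Answer: 0001111101111000 (8056)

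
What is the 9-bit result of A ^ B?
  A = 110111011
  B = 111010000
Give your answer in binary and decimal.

Apply ^ to each column (1 where bits differ):
  110111011
^ 111010000
-----------
  001101011

Answer: 001101011 (107)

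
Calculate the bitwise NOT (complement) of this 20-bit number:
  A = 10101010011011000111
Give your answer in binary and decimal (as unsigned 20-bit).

Flip each bit (0->1, 1->0):
  10101010011011000111
  01010101100100111000

Answer: 01010101100100111000 (350520)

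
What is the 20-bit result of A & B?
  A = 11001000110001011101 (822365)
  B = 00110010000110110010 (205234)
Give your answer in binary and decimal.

Apply & to each column (1 only where both bits are 1):
  11001000110001011101
& 00110010000110110010
----------------------
  00000000000000010000

Answer: 00000000000000010000 (16)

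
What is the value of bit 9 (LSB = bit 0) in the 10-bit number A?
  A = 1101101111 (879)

Bit 9 is the 10th from the right.
  1101101111
  ^
That bit is 1.

Answer: 1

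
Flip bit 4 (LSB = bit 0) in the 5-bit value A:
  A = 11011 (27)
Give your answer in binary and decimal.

Mask = 1 << 4 = 10000
Bit 4 of A is 1; XOR with the mask flips it to 0.
  11011
^ 10000
-------
  01011

Answer: 01011 (11)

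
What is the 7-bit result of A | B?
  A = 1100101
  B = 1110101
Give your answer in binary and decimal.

Apply | to each column (1 where either bit is 1):
  1100101
| 1110101
---------
  1110101

Answer: 1110101 (117)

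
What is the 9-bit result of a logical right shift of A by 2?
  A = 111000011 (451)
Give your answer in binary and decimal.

Logical shift right by 2: drop the bottom 2 bit(s), prepend 2 zero(s) on the left.
  111000011  ->  keep [1110000], discard [11], prepend 00
= 001110000

Answer: 001110000 (112)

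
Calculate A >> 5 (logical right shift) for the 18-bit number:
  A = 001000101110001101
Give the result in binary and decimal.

Logical shift right by 5: drop the bottom 5 bit(s), prepend 5 zero(s) on the left.
  001000101110001101  ->  keep [0010001011100], discard [01101], prepend 00000
= 000000010001011100

Answer: 000000010001011100 (1116)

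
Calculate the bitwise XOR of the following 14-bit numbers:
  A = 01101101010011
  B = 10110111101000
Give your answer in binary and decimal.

Apply ^ to each column (1 where bits differ):
  01101101010011
^ 10110111101000
----------------
  11011010111011

Answer: 11011010111011 (14011)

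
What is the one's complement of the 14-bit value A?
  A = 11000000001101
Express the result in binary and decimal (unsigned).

Flip each bit (0->1, 1->0):
  11000000001101
  00111111110010

Answer: 00111111110010 (4082)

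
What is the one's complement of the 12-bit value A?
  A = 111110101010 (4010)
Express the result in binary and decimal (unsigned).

Flip each bit (0->1, 1->0):
  111110101010
  000001010101

Answer: 000001010101 (85)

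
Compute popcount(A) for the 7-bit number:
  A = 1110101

1110101
1-bits at positions (from bit 0 = LSB): 0, 2, 4, 5, 6
Count = 5

Answer: 5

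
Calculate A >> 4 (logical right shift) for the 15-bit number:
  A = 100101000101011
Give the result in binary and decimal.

Logical shift right by 4: drop the bottom 4 bit(s), prepend 4 zero(s) on the left.
  100101000101011  ->  keep [10010100010], discard [1011], prepend 0000
= 000010010100010

Answer: 000010010100010 (1186)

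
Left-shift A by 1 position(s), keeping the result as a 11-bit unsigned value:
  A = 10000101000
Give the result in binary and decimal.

Shift left by 1: drop the top 1 bit(s), append 1 zero(s) on the right.
  10000101000  ->  discard [1], keep [0000101000], append 0
= 00001010000

Answer: 00001010000 (80)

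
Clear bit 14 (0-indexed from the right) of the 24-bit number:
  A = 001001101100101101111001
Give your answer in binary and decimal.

Mask = ~(1 << 14) = 111111111011111111111111
Bit 14 of A is 1, so AND-ing with the mask clears it to 0.
  001001101100101101111001
& 111111111011111111111111
--------------------------
  001001101000101101111001

Answer: 001001101000101101111001 (2526073)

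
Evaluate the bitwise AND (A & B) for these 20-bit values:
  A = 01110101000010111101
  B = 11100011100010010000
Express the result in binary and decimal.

Apply & to each column (1 only where both bits are 1):
  01110101000010111101
& 11100011100010010000
----------------------
  01100001000010010000

Answer: 01100001000010010000 (397456)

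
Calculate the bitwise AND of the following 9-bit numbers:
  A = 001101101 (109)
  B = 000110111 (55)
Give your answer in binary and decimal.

Apply & to each column (1 only where both bits are 1):
  001101101
& 000110111
-----------
  000100101

Answer: 000100101 (37)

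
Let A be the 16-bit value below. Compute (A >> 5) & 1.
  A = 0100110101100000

Bit 5 is the 6th from the right.
  0100110101100000
            ^
That bit is 1.

Answer: 1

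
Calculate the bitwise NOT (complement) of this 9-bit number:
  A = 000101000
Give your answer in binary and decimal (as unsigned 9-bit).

Flip each bit (0->1, 1->0):
  000101000
  111010111

Answer: 111010111 (471)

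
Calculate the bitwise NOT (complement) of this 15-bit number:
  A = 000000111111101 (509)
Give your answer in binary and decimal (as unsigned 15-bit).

Flip each bit (0->1, 1->0):
  000000111111101
  111111000000010

Answer: 111111000000010 (32258)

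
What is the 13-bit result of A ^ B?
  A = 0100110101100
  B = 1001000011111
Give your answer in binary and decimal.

Apply ^ to each column (1 where bits differ):
  0100110101100
^ 1001000011111
---------------
  1101110110011

Answer: 1101110110011 (7091)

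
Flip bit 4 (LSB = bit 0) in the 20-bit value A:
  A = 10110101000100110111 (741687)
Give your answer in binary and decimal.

Mask = 1 << 4 = 00000000000000010000
Bit 4 of A is 1; XOR with the mask flips it to 0.
  10110101000100110111
^ 00000000000000010000
----------------------
  10110101000100100111

Answer: 10110101000100100111 (741671)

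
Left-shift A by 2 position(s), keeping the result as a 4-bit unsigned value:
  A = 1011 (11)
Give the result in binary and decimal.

Shift left by 2: drop the top 2 bit(s), append 2 zero(s) on the right.
  1011  ->  discard [10], keep [11], append 00
= 1100

Answer: 1100 (12)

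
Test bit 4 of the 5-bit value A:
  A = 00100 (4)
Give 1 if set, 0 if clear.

Bit 4 is the 5th from the right.
  00100
  ^
That bit is 0.

Answer: 0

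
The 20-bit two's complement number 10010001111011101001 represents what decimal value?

MSB is 1, so the value is negative. Find the magnitude:
1. Invert bits:  01101110000100010110
2. Add 1:        01101110000100010111  = 450839
3. Apply sign:   -450839

Answer: -450839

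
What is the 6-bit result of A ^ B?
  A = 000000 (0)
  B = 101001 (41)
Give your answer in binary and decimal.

Apply ^ to each column (1 where bits differ):
  000000
^ 101001
--------
  101001

Answer: 101001 (41)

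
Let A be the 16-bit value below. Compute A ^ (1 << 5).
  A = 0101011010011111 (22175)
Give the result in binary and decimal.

Mask = 1 << 5 = 0000000000100000
Bit 5 of A is 0; XOR with the mask flips it to 1.
  0101011010011111
^ 0000000000100000
------------------
  0101011010111111

Answer: 0101011010111111 (22207)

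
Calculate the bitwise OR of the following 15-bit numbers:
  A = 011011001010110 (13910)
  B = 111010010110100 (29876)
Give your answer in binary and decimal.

Apply | to each column (1 where either bit is 1):
  011011001010110
| 111010010110100
-----------------
  111011011110110

Answer: 111011011110110 (30454)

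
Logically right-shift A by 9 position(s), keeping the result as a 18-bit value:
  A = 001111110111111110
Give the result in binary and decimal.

Logical shift right by 9: drop the bottom 9 bit(s), prepend 9 zero(s) on the left.
  001111110111111110  ->  keep [001111110], discard [111111110], prepend 000000000
= 000000000001111110

Answer: 000000000001111110 (126)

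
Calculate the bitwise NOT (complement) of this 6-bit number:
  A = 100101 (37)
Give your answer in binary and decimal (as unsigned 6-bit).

Flip each bit (0->1, 1->0):
  100101
  011010

Answer: 011010 (26)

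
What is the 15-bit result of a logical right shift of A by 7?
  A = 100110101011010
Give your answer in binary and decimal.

Logical shift right by 7: drop the bottom 7 bit(s), prepend 7 zero(s) on the left.
  100110101011010  ->  keep [10011010], discard [1011010], prepend 0000000
= 000000010011010

Answer: 000000010011010 (154)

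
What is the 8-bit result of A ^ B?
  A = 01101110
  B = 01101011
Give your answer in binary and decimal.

Apply ^ to each column (1 where bits differ):
  01101110
^ 01101011
----------
  00000101

Answer: 00000101 (5)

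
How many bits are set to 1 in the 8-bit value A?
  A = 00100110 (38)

00100110
1-bits at positions (from bit 0 = LSB): 1, 2, 5
Count = 3

Answer: 3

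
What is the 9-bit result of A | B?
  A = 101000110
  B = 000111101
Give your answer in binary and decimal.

Apply | to each column (1 where either bit is 1):
  101000110
| 000111101
-----------
  101111111

Answer: 101111111 (383)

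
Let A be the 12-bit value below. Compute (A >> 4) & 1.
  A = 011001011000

Bit 4 is the 5th from the right.
  011001011000
         ^
That bit is 1.

Answer: 1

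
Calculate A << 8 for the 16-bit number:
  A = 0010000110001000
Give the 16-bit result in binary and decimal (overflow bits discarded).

Shift left by 8: drop the top 8 bit(s), append 8 zero(s) on the right.
  0010000110001000  ->  discard [00100001], keep [10001000], append 00000000
= 1000100000000000

Answer: 1000100000000000 (34816)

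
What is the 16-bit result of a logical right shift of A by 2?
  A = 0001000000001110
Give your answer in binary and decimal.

Logical shift right by 2: drop the bottom 2 bit(s), prepend 2 zero(s) on the left.
  0001000000001110  ->  keep [00010000000011], discard [10], prepend 00
= 0000010000000011

Answer: 0000010000000011 (1027)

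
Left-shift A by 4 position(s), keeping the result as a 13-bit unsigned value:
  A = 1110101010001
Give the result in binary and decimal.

Shift left by 4: drop the top 4 bit(s), append 4 zero(s) on the right.
  1110101010001  ->  discard [1110], keep [101010001], append 0000
= 1010100010000

Answer: 1010100010000 (5392)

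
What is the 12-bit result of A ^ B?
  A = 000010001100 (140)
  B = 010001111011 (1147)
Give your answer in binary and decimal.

Apply ^ to each column (1 where bits differ):
  000010001100
^ 010001111011
--------------
  010011110111

Answer: 010011110111 (1271)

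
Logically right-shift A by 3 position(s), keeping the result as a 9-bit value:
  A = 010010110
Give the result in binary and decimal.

Logical shift right by 3: drop the bottom 3 bit(s), prepend 3 zero(s) on the left.
  010010110  ->  keep [010010], discard [110], prepend 000
= 000010010

Answer: 000010010 (18)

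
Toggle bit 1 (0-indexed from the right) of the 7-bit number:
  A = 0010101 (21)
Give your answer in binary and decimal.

Mask = 1 << 1 = 0000010
Bit 1 of A is 0; XOR with the mask flips it to 1.
  0010101
^ 0000010
---------
  0010111

Answer: 0010111 (23)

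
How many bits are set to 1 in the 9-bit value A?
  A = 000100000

000100000
1-bits at positions (from bit 0 = LSB): 5
Count = 1

Answer: 1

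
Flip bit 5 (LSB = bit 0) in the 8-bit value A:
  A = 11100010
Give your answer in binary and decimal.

Mask = 1 << 5 = 00100000
Bit 5 of A is 1; XOR with the mask flips it to 0.
  11100010
^ 00100000
----------
  11000010

Answer: 11000010 (194)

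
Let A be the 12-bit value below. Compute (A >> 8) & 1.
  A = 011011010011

Bit 8 is the 9th from the right.
  011011010011
     ^
That bit is 0.

Answer: 0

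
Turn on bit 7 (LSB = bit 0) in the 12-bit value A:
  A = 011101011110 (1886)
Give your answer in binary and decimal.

Mask = 1 << 7 = 000010000000
Bit 7 of A is 0, so OR-ing with the mask flips it to 1.
  011101011110
| 000010000000
--------------
  011111011110

Answer: 011111011110 (2014)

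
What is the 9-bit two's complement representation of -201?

1. Binary of +201:  011001001
2. Invert bits:     100110110
3. Add 1:           100110111

Answer: 100110111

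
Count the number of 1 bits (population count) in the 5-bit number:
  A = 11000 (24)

11000
1-bits at positions (from bit 0 = LSB): 3, 4
Count = 2

Answer: 2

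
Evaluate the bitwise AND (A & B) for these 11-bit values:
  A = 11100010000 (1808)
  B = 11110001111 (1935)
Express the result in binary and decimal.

Apply & to each column (1 only where both bits are 1):
  11100010000
& 11110001111
-------------
  11100000000

Answer: 11100000000 (1792)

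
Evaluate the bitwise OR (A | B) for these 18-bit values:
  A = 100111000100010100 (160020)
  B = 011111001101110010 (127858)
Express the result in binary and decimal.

Apply | to each column (1 where either bit is 1):
  100111000100010100
| 011111001101110010
--------------------
  111111001101110110

Answer: 111111001101110110 (258934)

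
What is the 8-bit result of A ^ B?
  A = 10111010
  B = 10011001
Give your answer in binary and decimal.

Apply ^ to each column (1 where bits differ):
  10111010
^ 10011001
----------
  00100011

Answer: 00100011 (35)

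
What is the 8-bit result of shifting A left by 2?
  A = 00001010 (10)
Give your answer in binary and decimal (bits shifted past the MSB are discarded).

Shift left by 2: drop the top 2 bit(s), append 2 zero(s) on the right.
  00001010  ->  discard [00], keep [001010], append 00
= 00101000

Answer: 00101000 (40)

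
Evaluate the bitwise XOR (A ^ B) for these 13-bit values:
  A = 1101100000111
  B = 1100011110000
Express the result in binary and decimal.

Apply ^ to each column (1 where bits differ):
  1101100000111
^ 1100011110000
---------------
  0001111110111

Answer: 0001111110111 (1015)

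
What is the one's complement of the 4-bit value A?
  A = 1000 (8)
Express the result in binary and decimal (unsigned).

Flip each bit (0->1, 1->0):
  1000
  0111

Answer: 0111 (7)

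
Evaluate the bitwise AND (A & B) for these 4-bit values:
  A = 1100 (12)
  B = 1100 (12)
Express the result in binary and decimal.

Apply & to each column (1 only where both bits are 1):
  1100
& 1100
------
  1100

Answer: 1100 (12)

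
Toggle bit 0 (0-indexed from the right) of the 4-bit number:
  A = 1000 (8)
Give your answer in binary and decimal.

Mask = 1 << 0 = 0001
Bit 0 of A is 0; XOR with the mask flips it to 1.
  1000
^ 0001
------
  1001

Answer: 1001 (9)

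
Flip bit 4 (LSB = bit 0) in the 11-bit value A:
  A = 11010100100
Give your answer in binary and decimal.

Mask = 1 << 4 = 00000010000
Bit 4 of A is 0; XOR with the mask flips it to 1.
  11010100100
^ 00000010000
-------------
  11010110100

Answer: 11010110100 (1716)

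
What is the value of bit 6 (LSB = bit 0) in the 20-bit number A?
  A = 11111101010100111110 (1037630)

Bit 6 is the 7th from the right.
  11111101010100111110
               ^
That bit is 0.

Answer: 0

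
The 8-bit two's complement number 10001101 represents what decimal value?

MSB is 1, so the value is negative. Find the magnitude:
1. Invert bits:  01110010
2. Add 1:        01110011  = 115
3. Apply sign:   -115

Answer: -115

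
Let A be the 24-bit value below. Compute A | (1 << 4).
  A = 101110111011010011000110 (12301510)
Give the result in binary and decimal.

Mask = 1 << 4 = 000000000000000000010000
Bit 4 of A is 0, so OR-ing with the mask flips it to 1.
  101110111011010011000110
| 000000000000000000010000
--------------------------
  101110111011010011010110

Answer: 101110111011010011010110 (12301526)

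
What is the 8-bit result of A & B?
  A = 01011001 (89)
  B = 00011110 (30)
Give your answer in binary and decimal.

Apply & to each column (1 only where both bits are 1):
  01011001
& 00011110
----------
  00011000

Answer: 00011000 (24)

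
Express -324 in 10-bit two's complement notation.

1. Binary of +324:  0101000100
2. Invert bits:     1010111011
3. Add 1:           1010111100

Answer: 1010111100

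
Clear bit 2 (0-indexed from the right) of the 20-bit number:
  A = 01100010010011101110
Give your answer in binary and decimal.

Mask = ~(1 << 2) = 11111111111111111011
Bit 2 of A is 1, so AND-ing with the mask clears it to 0.
  01100010010011101110
& 11111111111111111011
----------------------
  01100010010011101010

Answer: 01100010010011101010 (402666)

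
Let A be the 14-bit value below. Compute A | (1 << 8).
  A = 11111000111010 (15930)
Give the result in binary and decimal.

Mask = 1 << 8 = 00000100000000
Bit 8 of A is 0, so OR-ing with the mask flips it to 1.
  11111000111010
| 00000100000000
----------------
  11111100111010

Answer: 11111100111010 (16186)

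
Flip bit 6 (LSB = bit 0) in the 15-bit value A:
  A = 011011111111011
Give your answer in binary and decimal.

Mask = 1 << 6 = 000000001000000
Bit 6 of A is 1; XOR with the mask flips it to 0.
  011011111111011
^ 000000001000000
-----------------
  011011110111011

Answer: 011011110111011 (14267)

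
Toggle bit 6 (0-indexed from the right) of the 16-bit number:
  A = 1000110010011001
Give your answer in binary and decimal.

Mask = 1 << 6 = 0000000001000000
Bit 6 of A is 0; XOR with the mask flips it to 1.
  1000110010011001
^ 0000000001000000
------------------
  1000110011011001

Answer: 1000110011011001 (36057)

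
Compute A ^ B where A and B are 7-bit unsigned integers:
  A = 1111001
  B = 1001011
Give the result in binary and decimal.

Apply ^ to each column (1 where bits differ):
  1111001
^ 1001011
---------
  0110010

Answer: 0110010 (50)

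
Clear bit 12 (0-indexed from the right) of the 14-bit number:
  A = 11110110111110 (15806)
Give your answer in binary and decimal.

Mask = ~(1 << 12) = 10111111111111
Bit 12 of A is 1, so AND-ing with the mask clears it to 0.
  11110110111110
& 10111111111111
----------------
  10110110111110

Answer: 10110110111110 (11710)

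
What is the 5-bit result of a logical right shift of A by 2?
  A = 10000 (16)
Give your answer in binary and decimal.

Logical shift right by 2: drop the bottom 2 bit(s), prepend 2 zero(s) on the left.
  10000  ->  keep [100], discard [00], prepend 00
= 00100

Answer: 00100 (4)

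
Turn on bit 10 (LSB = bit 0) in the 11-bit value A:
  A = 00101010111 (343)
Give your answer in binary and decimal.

Mask = 1 << 10 = 10000000000
Bit 10 of A is 0, so OR-ing with the mask flips it to 1.
  00101010111
| 10000000000
-------------
  10101010111

Answer: 10101010111 (1367)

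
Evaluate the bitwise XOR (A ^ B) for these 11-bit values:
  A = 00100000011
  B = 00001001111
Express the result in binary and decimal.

Apply ^ to each column (1 where bits differ):
  00100000011
^ 00001001111
-------------
  00101001100

Answer: 00101001100 (332)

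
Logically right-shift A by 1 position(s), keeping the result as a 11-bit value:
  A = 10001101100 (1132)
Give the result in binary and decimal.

Logical shift right by 1: drop the bottom 1 bit(s), prepend 1 zero(s) on the left.
  10001101100  ->  keep [1000110110], discard [0], prepend 0
= 01000110110

Answer: 01000110110 (566)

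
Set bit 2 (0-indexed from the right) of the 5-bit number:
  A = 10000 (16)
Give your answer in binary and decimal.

Mask = 1 << 2 = 00100
Bit 2 of A is 0, so OR-ing with the mask flips it to 1.
  10000
| 00100
-------
  10100

Answer: 10100 (20)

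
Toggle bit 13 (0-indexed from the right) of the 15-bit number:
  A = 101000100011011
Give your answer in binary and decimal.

Mask = 1 << 13 = 010000000000000
Bit 13 of A is 0; XOR with the mask flips it to 1.
  101000100011011
^ 010000000000000
-----------------
  111000100011011

Answer: 111000100011011 (28955)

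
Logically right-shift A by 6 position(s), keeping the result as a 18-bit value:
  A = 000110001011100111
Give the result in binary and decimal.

Logical shift right by 6: drop the bottom 6 bit(s), prepend 6 zero(s) on the left.
  000110001011100111  ->  keep [000110001011], discard [100111], prepend 000000
= 000000000110001011

Answer: 000000000110001011 (395)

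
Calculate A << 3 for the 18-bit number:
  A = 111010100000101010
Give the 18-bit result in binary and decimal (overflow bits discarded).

Shift left by 3: drop the top 3 bit(s), append 3 zero(s) on the right.
  111010100000101010  ->  discard [111], keep [010100000101010], append 000
= 010100000101010000

Answer: 010100000101010000 (82256)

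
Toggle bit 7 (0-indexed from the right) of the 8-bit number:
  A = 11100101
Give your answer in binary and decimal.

Mask = 1 << 7 = 10000000
Bit 7 of A is 1; XOR with the mask flips it to 0.
  11100101
^ 10000000
----------
  01100101

Answer: 01100101 (101)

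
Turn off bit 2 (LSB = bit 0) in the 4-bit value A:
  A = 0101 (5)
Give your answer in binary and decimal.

Mask = ~(1 << 2) = 1011
Bit 2 of A is 1, so AND-ing with the mask clears it to 0.
  0101
& 1011
------
  0001

Answer: 0001 (1)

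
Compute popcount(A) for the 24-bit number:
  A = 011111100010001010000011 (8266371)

011111100010001010000011
1-bits at positions (from bit 0 = LSB): 0, 1, 7, 9, 13, 17, 18, 19, 20, 21, 22
Count = 11

Answer: 11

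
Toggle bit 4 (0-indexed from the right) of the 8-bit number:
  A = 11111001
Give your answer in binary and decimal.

Mask = 1 << 4 = 00010000
Bit 4 of A is 1; XOR with the mask flips it to 0.
  11111001
^ 00010000
----------
  11101001

Answer: 11101001 (233)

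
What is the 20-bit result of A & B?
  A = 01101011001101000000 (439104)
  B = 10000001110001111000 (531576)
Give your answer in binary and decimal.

Apply & to each column (1 only where both bits are 1):
  01101011001101000000
& 10000001110001111000
----------------------
  00000001000001000000

Answer: 00000001000001000000 (4160)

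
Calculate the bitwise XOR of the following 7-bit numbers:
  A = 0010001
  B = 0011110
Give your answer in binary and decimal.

Apply ^ to each column (1 where bits differ):
  0010001
^ 0011110
---------
  0001111

Answer: 0001111 (15)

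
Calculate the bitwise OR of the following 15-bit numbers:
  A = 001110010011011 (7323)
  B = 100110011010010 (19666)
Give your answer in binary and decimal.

Apply | to each column (1 where either bit is 1):
  001110010011011
| 100110011010010
-----------------
  101110011011011

Answer: 101110011011011 (23771)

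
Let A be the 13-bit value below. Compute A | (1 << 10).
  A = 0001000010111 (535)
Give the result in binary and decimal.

Mask = 1 << 10 = 0010000000000
Bit 10 of A is 0, so OR-ing with the mask flips it to 1.
  0001000010111
| 0010000000000
---------------
  0011000010111

Answer: 0011000010111 (1559)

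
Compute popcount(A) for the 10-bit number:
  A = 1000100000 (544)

1000100000
1-bits at positions (from bit 0 = LSB): 5, 9
Count = 2

Answer: 2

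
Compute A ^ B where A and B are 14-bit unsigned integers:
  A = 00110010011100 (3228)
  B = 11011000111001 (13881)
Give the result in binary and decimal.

Apply ^ to each column (1 where bits differ):
  00110010011100
^ 11011000111001
----------------
  11101010100101

Answer: 11101010100101 (15013)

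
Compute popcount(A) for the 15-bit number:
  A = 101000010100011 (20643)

101000010100011
1-bits at positions (from bit 0 = LSB): 0, 1, 5, 7, 12, 14
Count = 6

Answer: 6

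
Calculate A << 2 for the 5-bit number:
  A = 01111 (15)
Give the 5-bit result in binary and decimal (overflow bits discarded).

Shift left by 2: drop the top 2 bit(s), append 2 zero(s) on the right.
  01111  ->  discard [01], keep [111], append 00
= 11100

Answer: 11100 (28)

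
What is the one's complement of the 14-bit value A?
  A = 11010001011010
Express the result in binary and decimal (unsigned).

Flip each bit (0->1, 1->0):
  11010001011010
  00101110100101

Answer: 00101110100101 (2981)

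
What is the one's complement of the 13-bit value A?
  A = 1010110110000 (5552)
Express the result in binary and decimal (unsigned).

Flip each bit (0->1, 1->0):
  1010110110000
  0101001001111

Answer: 0101001001111 (2639)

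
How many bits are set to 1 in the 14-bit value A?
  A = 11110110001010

11110110001010
1-bits at positions (from bit 0 = LSB): 1, 3, 7, 8, 10, 11, 12, 13
Count = 8

Answer: 8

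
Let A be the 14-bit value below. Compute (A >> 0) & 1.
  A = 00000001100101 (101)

Bit 0 is the 1st from the right.
  00000001100101
               ^
That bit is 1.

Answer: 1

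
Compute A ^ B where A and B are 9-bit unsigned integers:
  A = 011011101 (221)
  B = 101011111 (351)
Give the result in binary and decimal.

Apply ^ to each column (1 where bits differ):
  011011101
^ 101011111
-----------
  110000010

Answer: 110000010 (386)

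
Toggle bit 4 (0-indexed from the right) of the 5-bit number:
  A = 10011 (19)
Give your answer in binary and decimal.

Mask = 1 << 4 = 10000
Bit 4 of A is 1; XOR with the mask flips it to 0.
  10011
^ 10000
-------
  00011

Answer: 00011 (3)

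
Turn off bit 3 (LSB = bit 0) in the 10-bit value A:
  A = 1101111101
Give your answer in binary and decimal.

Mask = ~(1 << 3) = 1111110111
Bit 3 of A is 1, so AND-ing with the mask clears it to 0.
  1101111101
& 1111110111
------------
  1101110101

Answer: 1101110101 (885)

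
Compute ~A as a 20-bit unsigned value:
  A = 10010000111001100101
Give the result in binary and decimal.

Flip each bit (0->1, 1->0):
  10010000111001100101
  01101111000110011010

Answer: 01101111000110011010 (455066)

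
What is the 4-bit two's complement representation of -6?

1. Binary of +6:  0110
2. Invert bits:     1001
3. Add 1:           1010

Answer: 1010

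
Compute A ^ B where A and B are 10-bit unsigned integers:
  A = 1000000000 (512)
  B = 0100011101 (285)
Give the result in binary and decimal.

Apply ^ to each column (1 where bits differ):
  1000000000
^ 0100011101
------------
  1100011101

Answer: 1100011101 (797)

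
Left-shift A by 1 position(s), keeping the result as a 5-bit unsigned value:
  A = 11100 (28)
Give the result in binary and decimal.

Shift left by 1: drop the top 1 bit(s), append 1 zero(s) on the right.
  11100  ->  discard [1], keep [1100], append 0
= 11000

Answer: 11000 (24)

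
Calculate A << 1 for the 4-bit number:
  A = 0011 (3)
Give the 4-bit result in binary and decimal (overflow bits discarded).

Shift left by 1: drop the top 1 bit(s), append 1 zero(s) on the right.
  0011  ->  discard [0], keep [011], append 0
= 0110

Answer: 0110 (6)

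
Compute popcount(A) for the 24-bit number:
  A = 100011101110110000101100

100011101110110000101100
1-bits at positions (from bit 0 = LSB): 2, 3, 5, 10, 11, 13, 14, 15, 17, 18, 19, 23
Count = 12

Answer: 12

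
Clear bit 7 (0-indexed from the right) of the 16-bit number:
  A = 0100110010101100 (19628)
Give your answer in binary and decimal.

Mask = ~(1 << 7) = 1111111101111111
Bit 7 of A is 1, so AND-ing with the mask clears it to 0.
  0100110010101100
& 1111111101111111
------------------
  0100110000101100

Answer: 0100110000101100 (19500)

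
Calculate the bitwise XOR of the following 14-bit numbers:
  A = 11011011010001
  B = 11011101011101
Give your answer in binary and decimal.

Apply ^ to each column (1 where bits differ):
  11011011010001
^ 11011101011101
----------------
  00000110001100

Answer: 00000110001100 (396)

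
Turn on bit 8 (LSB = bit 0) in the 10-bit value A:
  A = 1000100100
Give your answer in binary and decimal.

Mask = 1 << 8 = 0100000000
Bit 8 of A is 0, so OR-ing with the mask flips it to 1.
  1000100100
| 0100000000
------------
  1100100100

Answer: 1100100100 (804)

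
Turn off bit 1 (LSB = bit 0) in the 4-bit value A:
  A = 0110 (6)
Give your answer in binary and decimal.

Mask = ~(1 << 1) = 1101
Bit 1 of A is 1, so AND-ing with the mask clears it to 0.
  0110
& 1101
------
  0100

Answer: 0100 (4)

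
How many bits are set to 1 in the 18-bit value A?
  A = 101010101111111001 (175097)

101010101111111001
1-bits at positions (from bit 0 = LSB): 0, 3, 4, 5, 6, 7, 8, 9, 11, 13, 15, 17
Count = 12

Answer: 12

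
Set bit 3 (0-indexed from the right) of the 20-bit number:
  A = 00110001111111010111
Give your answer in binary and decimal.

Mask = 1 << 3 = 00000000000000001000
Bit 3 of A is 0, so OR-ing with the mask flips it to 1.
  00110001111111010111
| 00000000000000001000
----------------------
  00110001111111011111

Answer: 00110001111111011111 (204767)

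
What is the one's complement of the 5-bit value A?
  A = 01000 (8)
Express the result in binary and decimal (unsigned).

Flip each bit (0->1, 1->0):
  01000
  10111

Answer: 10111 (23)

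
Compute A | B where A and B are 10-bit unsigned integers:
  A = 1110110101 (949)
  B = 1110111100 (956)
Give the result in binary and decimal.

Apply | to each column (1 where either bit is 1):
  1110110101
| 1110111100
------------
  1110111101

Answer: 1110111101 (957)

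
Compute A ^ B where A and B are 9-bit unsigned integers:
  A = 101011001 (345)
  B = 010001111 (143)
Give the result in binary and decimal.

Apply ^ to each column (1 where bits differ):
  101011001
^ 010001111
-----------
  111010110

Answer: 111010110 (470)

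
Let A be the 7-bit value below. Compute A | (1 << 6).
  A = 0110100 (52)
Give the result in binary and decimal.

Mask = 1 << 6 = 1000000
Bit 6 of A is 0, so OR-ing with the mask flips it to 1.
  0110100
| 1000000
---------
  1110100

Answer: 1110100 (116)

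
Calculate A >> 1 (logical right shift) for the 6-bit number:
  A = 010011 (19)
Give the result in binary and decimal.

Logical shift right by 1: drop the bottom 1 bit(s), prepend 1 zero(s) on the left.
  010011  ->  keep [01001], discard [1], prepend 0
= 001001

Answer: 001001 (9)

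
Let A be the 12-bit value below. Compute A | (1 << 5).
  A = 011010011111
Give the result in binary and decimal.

Mask = 1 << 5 = 000000100000
Bit 5 of A is 0, so OR-ing with the mask flips it to 1.
  011010011111
| 000000100000
--------------
  011010111111

Answer: 011010111111 (1727)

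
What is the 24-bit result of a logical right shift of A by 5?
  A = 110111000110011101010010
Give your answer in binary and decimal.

Logical shift right by 5: drop the bottom 5 bit(s), prepend 5 zero(s) on the left.
  110111000110011101010010  ->  keep [1101110001100111010], discard [10010], prepend 00000
= 000001101110001100111010

Answer: 000001101110001100111010 (451386)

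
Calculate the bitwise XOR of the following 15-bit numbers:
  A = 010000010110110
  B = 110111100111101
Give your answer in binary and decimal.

Apply ^ to each column (1 where bits differ):
  010000010110110
^ 110111100111101
-----------------
  100111110001011

Answer: 100111110001011 (20363)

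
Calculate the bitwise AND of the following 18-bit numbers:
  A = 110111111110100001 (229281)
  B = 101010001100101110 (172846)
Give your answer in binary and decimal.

Apply & to each column (1 only where both bits are 1):
  110111111110100001
& 101010001100101110
--------------------
  100010001100100000

Answer: 100010001100100000 (140064)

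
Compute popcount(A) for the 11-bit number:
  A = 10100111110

10100111110
1-bits at positions (from bit 0 = LSB): 1, 2, 3, 4, 5, 8, 10
Count = 7

Answer: 7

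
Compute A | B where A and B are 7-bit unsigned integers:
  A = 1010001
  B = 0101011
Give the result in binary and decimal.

Apply | to each column (1 where either bit is 1):
  1010001
| 0101011
---------
  1111011

Answer: 1111011 (123)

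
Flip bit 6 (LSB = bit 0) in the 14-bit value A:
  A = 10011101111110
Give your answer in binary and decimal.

Mask = 1 << 6 = 00000001000000
Bit 6 of A is 1; XOR with the mask flips it to 0.
  10011101111110
^ 00000001000000
----------------
  10011100111110

Answer: 10011100111110 (10046)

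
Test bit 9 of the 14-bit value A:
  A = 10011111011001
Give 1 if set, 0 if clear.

Bit 9 is the 10th from the right.
  10011111011001
      ^
That bit is 1.

Answer: 1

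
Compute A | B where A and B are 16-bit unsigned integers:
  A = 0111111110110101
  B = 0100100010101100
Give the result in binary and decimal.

Apply | to each column (1 where either bit is 1):
  0111111110110101
| 0100100010101100
------------------
  0111111110111101

Answer: 0111111110111101 (32701)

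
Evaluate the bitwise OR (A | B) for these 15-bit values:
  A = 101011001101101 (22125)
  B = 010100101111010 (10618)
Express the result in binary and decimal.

Apply | to each column (1 where either bit is 1):
  101011001101101
| 010100101111010
-----------------
  111111101111111

Answer: 111111101111111 (32639)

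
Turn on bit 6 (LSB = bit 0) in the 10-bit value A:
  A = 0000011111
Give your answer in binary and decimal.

Mask = 1 << 6 = 0001000000
Bit 6 of A is 0, so OR-ing with the mask flips it to 1.
  0000011111
| 0001000000
------------
  0001011111

Answer: 0001011111 (95)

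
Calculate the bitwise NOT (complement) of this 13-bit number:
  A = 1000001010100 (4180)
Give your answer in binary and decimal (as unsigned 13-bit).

Flip each bit (0->1, 1->0):
  1000001010100
  0111110101011

Answer: 0111110101011 (4011)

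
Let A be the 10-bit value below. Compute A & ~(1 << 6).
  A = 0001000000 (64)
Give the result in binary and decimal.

Mask = ~(1 << 6) = 1110111111
Bit 6 of A is 1, so AND-ing with the mask clears it to 0.
  0001000000
& 1110111111
------------
  0000000000

Answer: 0000000000 (0)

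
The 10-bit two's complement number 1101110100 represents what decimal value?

MSB is 1, so the value is negative. Find the magnitude:
1. Invert bits:  0010001011
2. Add 1:        0010001100  = 140
3. Apply sign:   -140

Answer: -140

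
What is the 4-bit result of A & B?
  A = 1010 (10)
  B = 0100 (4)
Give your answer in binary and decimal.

Apply & to each column (1 only where both bits are 1):
  1010
& 0100
------
  0000

Answer: 0000 (0)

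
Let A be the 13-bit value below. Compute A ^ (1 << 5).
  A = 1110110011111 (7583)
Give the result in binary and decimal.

Mask = 1 << 5 = 0000000100000
Bit 5 of A is 0; XOR with the mask flips it to 1.
  1110110011111
^ 0000000100000
---------------
  1110110111111

Answer: 1110110111111 (7615)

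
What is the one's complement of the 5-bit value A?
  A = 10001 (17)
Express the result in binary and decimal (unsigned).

Flip each bit (0->1, 1->0):
  10001
  01110

Answer: 01110 (14)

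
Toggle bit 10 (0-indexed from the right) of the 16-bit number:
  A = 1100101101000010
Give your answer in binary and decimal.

Mask = 1 << 10 = 0000010000000000
Bit 10 of A is 0; XOR with the mask flips it to 1.
  1100101101000010
^ 0000010000000000
------------------
  1100111101000010

Answer: 1100111101000010 (53058)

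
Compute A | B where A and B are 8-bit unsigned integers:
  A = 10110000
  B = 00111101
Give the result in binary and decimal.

Apply | to each column (1 where either bit is 1):
  10110000
| 00111101
----------
  10111101

Answer: 10111101 (189)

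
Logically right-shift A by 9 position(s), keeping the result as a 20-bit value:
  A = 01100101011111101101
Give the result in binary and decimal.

Logical shift right by 9: drop the bottom 9 bit(s), prepend 9 zero(s) on the left.
  01100101011111101101  ->  keep [01100101011], discard [111101101], prepend 000000000
= 00000000001100101011

Answer: 00000000001100101011 (811)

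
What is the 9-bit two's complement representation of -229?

1. Binary of +229:  011100101
2. Invert bits:     100011010
3. Add 1:           100011011

Answer: 100011011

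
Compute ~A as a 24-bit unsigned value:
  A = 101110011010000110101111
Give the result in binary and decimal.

Flip each bit (0->1, 1->0):
  101110011010000110101111
  010001100101111001010000

Answer: 010001100101111001010000 (4611664)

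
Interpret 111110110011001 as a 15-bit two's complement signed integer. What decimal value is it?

MSB is 1, so the value is negative. Find the magnitude:
1. Invert bits:  000001001100110
2. Add 1:        000001001100111  = 615
3. Apply sign:   -615

Answer: -615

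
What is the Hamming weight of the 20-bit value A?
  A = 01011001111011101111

01011001111011101111
1-bits at positions (from bit 0 = LSB): 0, 1, 2, 3, 5, 6, 7, 9, 10, 11, 12, 15, 16, 18
Count = 14

Answer: 14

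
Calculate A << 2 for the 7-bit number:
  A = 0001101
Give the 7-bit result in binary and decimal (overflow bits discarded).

Shift left by 2: drop the top 2 bit(s), append 2 zero(s) on the right.
  0001101  ->  discard [00], keep [01101], append 00
= 0110100

Answer: 0110100 (52)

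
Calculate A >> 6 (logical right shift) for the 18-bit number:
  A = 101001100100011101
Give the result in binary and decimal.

Logical shift right by 6: drop the bottom 6 bit(s), prepend 6 zero(s) on the left.
  101001100100011101  ->  keep [101001100100], discard [011101], prepend 000000
= 000000101001100100

Answer: 000000101001100100 (2660)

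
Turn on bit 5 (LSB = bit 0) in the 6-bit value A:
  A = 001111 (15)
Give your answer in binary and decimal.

Mask = 1 << 5 = 100000
Bit 5 of A is 0, so OR-ing with the mask flips it to 1.
  001111
| 100000
--------
  101111

Answer: 101111 (47)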